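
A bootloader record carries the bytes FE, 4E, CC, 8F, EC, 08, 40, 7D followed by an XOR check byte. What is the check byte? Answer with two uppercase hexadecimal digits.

XOR the bytes together:
  start with 0xFE
  0xFE ⊕ 0x4E = 0xB0
  0xB0 ⊕ 0xCC = 0x7C
  0x7C ⊕ 0x8F = 0xF3
  0xF3 ⊕ 0xEC = 0x1F
  0x1F ⊕ 0x08 = 0x17
  0x17 ⊕ 0x40 = 0x57
  0x57 ⊕ 0x7D = 0x2A

2A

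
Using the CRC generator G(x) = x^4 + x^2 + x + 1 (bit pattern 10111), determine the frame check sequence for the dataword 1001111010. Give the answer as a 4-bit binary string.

1010

Append 4 zeros: 10011110100000. Divide by 10111 (XOR where the leading bit is 1):
  pos 0: 10011 XOR 10111 = 00100
  pos 2: 10011 XOR 10111 = 00100
  pos 4: 10001 XOR 10111 = 00110
  pos 6: 11000 XOR 10111 = 01111
  pos 7: 11110 XOR 10111 = 01001
  pos 8: 10010 XOR 10111 = 00101
Remainder (last 4 bits) = 1010. This is the CRC / FCS.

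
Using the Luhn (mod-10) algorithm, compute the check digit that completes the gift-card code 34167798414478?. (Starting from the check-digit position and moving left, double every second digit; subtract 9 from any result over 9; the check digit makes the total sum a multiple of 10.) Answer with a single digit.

Partial digits right→left: 8 7 4 4 1 4 8 9 7 7 6 1 4 3
Double every second digit counting from the check-digit position (so the 1st, 3rd, 5th, ... of the partial from the right).
  doubled (with −9 where >9): 7 8 2 7 5 3 8 → sum 40
  kept as-is: 7 4 4 9 7 1 3 → sum 35
Total = 40 + 35 = 75.
Check digit = (10 − (75 mod 10)) mod 10 = 5.

5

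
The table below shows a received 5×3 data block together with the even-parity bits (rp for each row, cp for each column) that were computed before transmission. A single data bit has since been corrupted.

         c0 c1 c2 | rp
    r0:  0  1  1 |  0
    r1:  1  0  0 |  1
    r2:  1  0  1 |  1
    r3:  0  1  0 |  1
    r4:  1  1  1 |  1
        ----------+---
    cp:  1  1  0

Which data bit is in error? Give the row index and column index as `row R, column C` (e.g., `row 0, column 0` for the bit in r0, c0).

row 2, column 2

Recompute each row's even parity and compare to rp:
  r0: data parity 0, sent rp 0 → ok
  r1: data parity 1, sent rp 1 → ok
  r2: data parity 0, sent rp 1 → mismatch
  r3: data parity 1, sent rp 1 → ok
  r4: data parity 1, sent rp 1 → ok
Recompute each column's even parity and compare to cp:
  c0: data parity 1, sent cp 1 → ok
  c1: data parity 1, sent cp 1 → ok
  c2: data parity 1, sent cp 0 → mismatch
Exactly one row (r2) and one column (c2) fail → the flipped bit is at their intersection.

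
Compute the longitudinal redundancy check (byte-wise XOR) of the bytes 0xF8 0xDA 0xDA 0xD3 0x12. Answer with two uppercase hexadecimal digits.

39

XOR the bytes together:
  start with 0xF8
  0xF8 ⊕ 0xDA = 0x22
  0x22 ⊕ 0xDA = 0xF8
  0xF8 ⊕ 0xD3 = 0x2B
  0x2B ⊕ 0x12 = 0x39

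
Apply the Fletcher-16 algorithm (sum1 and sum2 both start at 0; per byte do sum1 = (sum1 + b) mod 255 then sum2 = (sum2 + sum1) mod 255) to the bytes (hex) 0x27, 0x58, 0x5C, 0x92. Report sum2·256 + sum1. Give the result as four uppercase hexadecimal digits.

F06E

Running sums (mod 255):
  after byte 0 (0x27): sum1=39, sum2=39
  after byte 1 (0x58): sum1=127, sum2=166
  after byte 2 (0x5C): sum1=219, sum2=130
  after byte 3 (0x92): sum1=110, sum2=240
Checksum = sum2·256 + sum1 = 240·256 + 110 = 61550 = 0xF06E.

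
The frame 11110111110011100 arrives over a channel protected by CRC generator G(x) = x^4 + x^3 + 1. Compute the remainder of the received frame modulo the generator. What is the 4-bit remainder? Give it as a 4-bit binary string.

Modulo-2 division of 11110111110011100 by 11001:
  pos 0: 11110 XOR 11001 = 00111
  pos 2: 11111 XOR 11001 = 00110
  pos 4: 11011 XOR 11001 = 00010
  pos 7: 10100 XOR 11001 = 01101
  pos 8: 11011 XOR 11001 = 00010
  pos 11: 10110 XOR 11001 = 01111
  pos 12: 11110 XOR 11001 = 00111
Remainder = 0111 (nonzero — an error is detected).

0111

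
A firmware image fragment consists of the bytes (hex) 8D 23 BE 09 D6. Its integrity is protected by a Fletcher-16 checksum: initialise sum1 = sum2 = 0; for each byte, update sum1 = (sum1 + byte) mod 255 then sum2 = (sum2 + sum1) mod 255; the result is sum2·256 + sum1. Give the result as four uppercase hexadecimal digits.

Running sums (mod 255):
  after byte 0 (8D): sum1=141, sum2=141
  after byte 1 (23): sum1=176, sum2=62
  after byte 2 (BE): sum1=111, sum2=173
  after byte 3 (09): sum1=120, sum2=38
  after byte 4 (D6): sum1=79, sum2=117
Checksum = sum2·256 + sum1 = 117·256 + 79 = 30031 = 0x754F.

754F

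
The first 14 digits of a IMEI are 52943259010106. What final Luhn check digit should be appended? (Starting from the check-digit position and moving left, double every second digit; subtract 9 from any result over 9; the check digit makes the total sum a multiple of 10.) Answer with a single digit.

Partial digits right→left: 6 0 1 0 1 0 9 5 2 3 4 9 2 5
Double every second digit counting from the check-digit position (so the 1st, 3rd, 5th, ... of the partial from the right).
  doubled (with −9 where >9): 3 2 2 9 4 8 4 → sum 32
  kept as-is: 0 0 0 5 3 9 5 → sum 22
Total = 32 + 22 = 54.
Check digit = (10 − (54 mod 10)) mod 10 = 6.

6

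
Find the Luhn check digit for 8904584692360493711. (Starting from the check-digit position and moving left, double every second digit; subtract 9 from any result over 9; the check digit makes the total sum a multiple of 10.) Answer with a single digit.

Partial digits right→left: 1 1 7 3 9 4 0 6 3 2 9 6 4 8 5 4 0 9 8
Double every second digit counting from the check-digit position (so the 1st, 3rd, 5th, ... of the partial from the right).
  doubled (with −9 where >9): 2 5 9 0 6 9 8 1 0 7 → sum 47
  kept as-is: 1 3 4 6 2 6 8 4 9 → sum 43
Total = 47 + 43 = 90.
Check digit = (10 − (90 mod 10)) mod 10 = 0.

0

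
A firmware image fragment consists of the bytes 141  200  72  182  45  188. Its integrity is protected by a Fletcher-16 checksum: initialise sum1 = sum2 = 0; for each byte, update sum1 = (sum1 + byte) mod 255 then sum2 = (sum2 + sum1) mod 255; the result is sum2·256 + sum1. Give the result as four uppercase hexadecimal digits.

Running sums (mod 255):
  after byte 0 (141): sum1=141, sum2=141
  after byte 1 (200): sum1=86, sum2=227
  after byte 2 (72): sum1=158, sum2=130
  after byte 3 (182): sum1=85, sum2=215
  after byte 4 (45): sum1=130, sum2=90
  after byte 5 (188): sum1=63, sum2=153
Checksum = sum2·256 + sum1 = 153·256 + 63 = 39231 = 0x993F.

993F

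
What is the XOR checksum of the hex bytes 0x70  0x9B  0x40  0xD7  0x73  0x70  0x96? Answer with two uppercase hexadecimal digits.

XOR the bytes together:
  start with 0x70
  0x70 ⊕ 0x9B = 0xEB
  0xEB ⊕ 0x40 = 0xAB
  0xAB ⊕ 0xD7 = 0x7C
  0x7C ⊕ 0x73 = 0x0F
  0x0F ⊕ 0x70 = 0x7F
  0x7F ⊕ 0x96 = 0xE9

E9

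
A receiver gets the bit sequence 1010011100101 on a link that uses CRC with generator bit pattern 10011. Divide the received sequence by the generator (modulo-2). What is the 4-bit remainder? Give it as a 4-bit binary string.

Modulo-2 division of 1010011100101 by 10011:
  pos 0: 10100 XOR 10011 = 00111
  pos 2: 11111 XOR 10011 = 01100
  pos 3: 11001 XOR 10011 = 01010
  pos 4: 10100 XOR 10011 = 00111
  pos 6: 11101 XOR 10011 = 01110
  pos 7: 11100 XOR 10011 = 01111
  pos 8: 11111 XOR 10011 = 01100
Remainder = 1100 (nonzero — an error is detected).

1100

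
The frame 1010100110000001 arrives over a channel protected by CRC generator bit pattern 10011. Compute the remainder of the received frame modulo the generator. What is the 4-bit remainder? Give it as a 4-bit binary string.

1101

Modulo-2 division of 1010100110000001 by 10011:
  pos 0: 10101 XOR 10011 = 00110
  pos 2: 11000 XOR 10011 = 01011
  pos 3: 10111 XOR 10011 = 00100
  pos 5: 10010 XOR 10011 = 00001
  pos 9: 10000 XOR 10011 = 00011
Remainder = 1101 (nonzero — an error is detected).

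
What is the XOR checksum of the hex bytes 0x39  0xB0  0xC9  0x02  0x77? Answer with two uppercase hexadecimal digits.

35

XOR the bytes together:
  start with 0x39
  0x39 ⊕ 0xB0 = 0x89
  0x89 ⊕ 0xC9 = 0x40
  0x40 ⊕ 0x02 = 0x42
  0x42 ⊕ 0x77 = 0x35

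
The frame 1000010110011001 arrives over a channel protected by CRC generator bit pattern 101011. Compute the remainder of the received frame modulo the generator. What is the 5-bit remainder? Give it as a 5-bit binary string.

00010

Modulo-2 division of 1000010110011001 by 101011:
  pos 0: 100001 XOR 101011 = 001010
  pos 2: 101001 XOR 101011 = 000010
  pos 6: 101001 XOR 101011 = 000010
  pos 10: 101001 XOR 101011 = 000010
Remainder = 00010 (nonzero — an error is detected).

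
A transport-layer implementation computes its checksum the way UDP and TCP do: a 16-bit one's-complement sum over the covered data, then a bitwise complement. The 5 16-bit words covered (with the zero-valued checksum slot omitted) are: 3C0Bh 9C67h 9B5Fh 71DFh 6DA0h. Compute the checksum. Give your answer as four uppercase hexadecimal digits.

ACAD

One's-complement addition (fold any carry out of bit 15 back into bit 0):
  0x3C0B + 0x9C67 = 0x0D872
  0xD872 + 0x9B5F = 0x173D1 → wrap carry → 0x73D2
  0x73D2 + 0x71DF = 0x0E5B1
  0xE5B1 + 0x6DA0 = 0x15351 → wrap carry → 0x5352
One's-complement sum = 0x5352.
Checksum = ~0x5352 & 0xFFFF = 0xACAD.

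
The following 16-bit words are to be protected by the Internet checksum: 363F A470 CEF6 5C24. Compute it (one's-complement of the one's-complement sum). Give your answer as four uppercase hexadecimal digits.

FA34

One's-complement addition (fold any carry out of bit 15 back into bit 0):
  0x363F + 0xA470 = 0x0DAAF
  0xDAAF + 0xCEF6 = 0x1A9A5 → wrap carry → 0xA9A6
  0xA9A6 + 0x5C24 = 0x105CA → wrap carry → 0x05CB
One's-complement sum = 0x05CB.
Checksum = ~0x05CB & 0xFFFF = 0xFA34.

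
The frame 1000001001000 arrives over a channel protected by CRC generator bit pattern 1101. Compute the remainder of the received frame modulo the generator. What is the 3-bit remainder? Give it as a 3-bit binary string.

Modulo-2 division of 1000001001000 by 1101:
  pos 0: 1000 XOR 1101 = 0101
  pos 1: 1010 XOR 1101 = 0111
  pos 2: 1110 XOR 1101 = 0011
  pos 4: 1110 XOR 1101 = 0011
  pos 6: 1101 XOR 1101 = 0000
Remainder = 000 (zero — the frame passes the CRC check).

000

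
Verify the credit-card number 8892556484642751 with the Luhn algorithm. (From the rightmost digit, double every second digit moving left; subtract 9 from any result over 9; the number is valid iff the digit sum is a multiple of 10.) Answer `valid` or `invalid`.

valid

From the right, keep odd positions and double even positions (subtract 9 from any doubled value over 9):
  doubled (positions 2,4,...): 1 4 3 7 3 1 9 7 → sum 35
  kept (positions 1,3,...): 1 7 4 4 4 5 2 8 → sum 35
Total = 70.
70 mod 10 = 0, so the number is valid.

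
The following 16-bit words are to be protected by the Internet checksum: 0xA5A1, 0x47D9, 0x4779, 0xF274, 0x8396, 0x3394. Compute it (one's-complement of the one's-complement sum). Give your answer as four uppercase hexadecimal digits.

216C

One's-complement addition (fold any carry out of bit 15 back into bit 0):
  0xA5A1 + 0x47D9 = 0x0ED7A
  0xED7A + 0x4779 = 0x134F3 → wrap carry → 0x34F4
  0x34F4 + 0xF274 = 0x12768 → wrap carry → 0x2769
  0x2769 + 0x8396 = 0x0AAFF
  0xAAFF + 0x3394 = 0x0DE93
One's-complement sum = 0xDE93.
Checksum = ~0xDE93 & 0xFFFF = 0x216C.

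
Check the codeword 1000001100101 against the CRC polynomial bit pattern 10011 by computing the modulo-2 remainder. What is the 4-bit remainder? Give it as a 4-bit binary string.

Modulo-2 division of 1000001100101 by 10011:
  pos 0: 10000 XOR 10011 = 00011
  pos 3: 11011 XOR 10011 = 01000
  pos 4: 10000 XOR 10011 = 00011
  pos 7: 11010 XOR 10011 = 01001
  pos 8: 10011 XOR 10011 = 00000
Remainder = 0000 (zero — the frame passes the CRC check).

0000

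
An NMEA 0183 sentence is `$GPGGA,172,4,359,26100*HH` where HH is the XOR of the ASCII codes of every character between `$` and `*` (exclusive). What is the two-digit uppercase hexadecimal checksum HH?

5C

XOR the ASCII codes of the payload characters:
  'G' = 0x47 → acc = 0x47
  'P' = 0x50 → acc = 0x17
  'G' = 0x47 → acc = 0x50
  'G' = 0x47 → acc = 0x17
  'A' = 0x41 → acc = 0x56
  ',' = 0x2C → acc = 0x7A
  '1' = 0x31 → acc = 0x4B
  '7' = 0x37 → acc = 0x7C
  '2' = 0x32 → acc = 0x4E
  ',' = 0x2C → acc = 0x62
  '4' = 0x34 → acc = 0x56
  ',' = 0x2C → acc = 0x7A
  '3' = 0x33 → acc = 0x49
  '5' = 0x35 → acc = 0x7C
  '9' = 0x39 → acc = 0x45
  ',' = 0x2C → acc = 0x69
  '2' = 0x32 → acc = 0x5B
  '6' = 0x36 → acc = 0x6D
  '1' = 0x31 → acc = 0x5C
  '0' = 0x30 → acc = 0x6C
  '0' = 0x30 → acc = 0x5C
Checksum = 0x5C.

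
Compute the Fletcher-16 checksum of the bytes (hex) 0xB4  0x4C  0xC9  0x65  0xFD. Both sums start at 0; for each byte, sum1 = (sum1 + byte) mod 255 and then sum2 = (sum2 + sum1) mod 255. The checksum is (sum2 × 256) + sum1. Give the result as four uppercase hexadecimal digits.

Running sums (mod 255):
  after byte 0 (0xB4): sum1=180, sum2=180
  after byte 1 (0x4C): sum1=1, sum2=181
  after byte 2 (0xC9): sum1=202, sum2=128
  after byte 3 (0x65): sum1=48, sum2=176
  after byte 4 (0xFD): sum1=46, sum2=222
Checksum = sum2·256 + sum1 = 222·256 + 46 = 56878 = 0xDE2E.

DE2E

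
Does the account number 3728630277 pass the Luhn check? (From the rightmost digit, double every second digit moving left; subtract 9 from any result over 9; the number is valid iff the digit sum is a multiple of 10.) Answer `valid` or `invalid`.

From the right, keep odd positions and double even positions (subtract 9 from any doubled value over 9):
  doubled (positions 2,4,...): 5 0 3 4 6 → sum 18
  kept (positions 1,3,...): 7 2 3 8 7 → sum 27
Total = 45.
45 mod 10 = 5, so the number is invalid.

invalid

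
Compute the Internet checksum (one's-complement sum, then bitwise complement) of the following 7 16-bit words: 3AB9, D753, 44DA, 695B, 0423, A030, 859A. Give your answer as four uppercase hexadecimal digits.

One's-complement addition (fold any carry out of bit 15 back into bit 0):
  0x3AB9 + 0xD753 = 0x1120C → wrap carry → 0x120D
  0x120D + 0x44DA = 0x056E7
  0x56E7 + 0x695B = 0x0C042
  0xC042 + 0x0423 = 0x0C465
  0xC465 + 0xA030 = 0x16495 → wrap carry → 0x6496
  0x6496 + 0x859A = 0x0EA30
One's-complement sum = 0xEA30.
Checksum = ~0xEA30 & 0xFFFF = 0x15CF.

15CF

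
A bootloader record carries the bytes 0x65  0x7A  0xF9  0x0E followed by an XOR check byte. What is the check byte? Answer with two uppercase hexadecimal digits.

XOR the bytes together:
  start with 0x65
  0x65 ⊕ 0x7A = 0x1F
  0x1F ⊕ 0xF9 = 0xE6
  0xE6 ⊕ 0x0E = 0xE8

E8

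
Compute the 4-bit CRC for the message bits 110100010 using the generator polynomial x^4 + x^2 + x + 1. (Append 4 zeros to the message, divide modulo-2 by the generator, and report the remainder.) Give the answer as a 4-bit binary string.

0011

Append 4 zeros: 1101000100000. Divide by 10111 (XOR where the leading bit is 1):
  pos 0: 11010 XOR 10111 = 01101
  pos 1: 11010 XOR 10111 = 01101
  pos 2: 11010 XOR 10111 = 01101
  pos 3: 11011 XOR 10111 = 01100
  pos 4: 11000 XOR 10111 = 01111
  pos 5: 11110 XOR 10111 = 01001
  pos 6: 10010 XOR 10111 = 00101
  pos 8: 10100 XOR 10111 = 00011
Remainder (last 4 bits) = 0011. This is the CRC / FCS.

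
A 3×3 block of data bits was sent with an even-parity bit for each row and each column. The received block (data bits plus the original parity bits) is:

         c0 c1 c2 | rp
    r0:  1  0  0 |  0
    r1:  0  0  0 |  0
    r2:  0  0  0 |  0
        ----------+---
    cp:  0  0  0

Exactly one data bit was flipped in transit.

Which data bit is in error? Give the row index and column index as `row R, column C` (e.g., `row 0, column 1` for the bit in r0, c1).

row 0, column 0

Recompute each row's even parity and compare to rp:
  r0: data parity 1, sent rp 0 → mismatch
  r1: data parity 0, sent rp 0 → ok
  r2: data parity 0, sent rp 0 → ok
Recompute each column's even parity and compare to cp:
  c0: data parity 1, sent cp 0 → mismatch
  c1: data parity 0, sent cp 0 → ok
  c2: data parity 0, sent cp 0 → ok
Exactly one row (r0) and one column (c0) fail → the flipped bit is at their intersection.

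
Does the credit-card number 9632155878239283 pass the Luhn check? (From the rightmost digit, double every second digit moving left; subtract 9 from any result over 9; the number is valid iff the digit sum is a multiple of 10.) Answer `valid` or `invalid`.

From the right, keep odd positions and double even positions (subtract 9 from any doubled value over 9):
  doubled (positions 2,4,...): 7 9 4 5 1 2 6 9 → sum 43
  kept (positions 1,3,...): 3 2 3 8 8 5 2 6 → sum 37
Total = 80.
80 mod 10 = 0, so the number is valid.

valid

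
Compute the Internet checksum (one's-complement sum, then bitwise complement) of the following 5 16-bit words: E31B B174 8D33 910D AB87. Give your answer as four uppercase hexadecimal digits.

A1A6

One's-complement addition (fold any carry out of bit 15 back into bit 0):
  0xE31B + 0xB174 = 0x1948F → wrap carry → 0x9490
  0x9490 + 0x8D33 = 0x121C3 → wrap carry → 0x21C4
  0x21C4 + 0x910D = 0x0B2D1
  0xB2D1 + 0xAB87 = 0x15E58 → wrap carry → 0x5E59
One's-complement sum = 0x5E59.
Checksum = ~0x5E59 & 0xFFFF = 0xA1A6.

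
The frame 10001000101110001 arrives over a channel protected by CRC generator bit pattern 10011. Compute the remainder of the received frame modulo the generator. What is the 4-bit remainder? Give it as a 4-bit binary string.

0000

Modulo-2 division of 10001000101110001 by 10011:
  pos 0: 10001 XOR 10011 = 00010
  pos 3: 10000 XOR 10011 = 00011
  pos 6: 11101 XOR 10011 = 01110
  pos 7: 11101 XOR 10011 = 01110
  pos 8: 11101 XOR 10011 = 01110
  pos 9: 11100 XOR 10011 = 01111
  pos 10: 11110 XOR 10011 = 01101
  pos 11: 11010 XOR 10011 = 01001
  pos 12: 10011 XOR 10011 = 00000
Remainder = 0000 (zero — the frame passes the CRC check).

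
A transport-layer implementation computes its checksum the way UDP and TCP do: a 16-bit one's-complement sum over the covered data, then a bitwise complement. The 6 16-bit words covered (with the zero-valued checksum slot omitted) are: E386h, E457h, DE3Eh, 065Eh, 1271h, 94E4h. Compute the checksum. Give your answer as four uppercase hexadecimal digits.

One's-complement addition (fold any carry out of bit 15 back into bit 0):
  0xE386 + 0xE457 = 0x1C7DD → wrap carry → 0xC7DE
  0xC7DE + 0xDE3E = 0x1A61C → wrap carry → 0xA61D
  0xA61D + 0x065E = 0x0AC7B
  0xAC7B + 0x1271 = 0x0BEEC
  0xBEEC + 0x94E4 = 0x153D0 → wrap carry → 0x53D1
One's-complement sum = 0x53D1.
Checksum = ~0x53D1 & 0xFFFF = 0xAC2E.

AC2E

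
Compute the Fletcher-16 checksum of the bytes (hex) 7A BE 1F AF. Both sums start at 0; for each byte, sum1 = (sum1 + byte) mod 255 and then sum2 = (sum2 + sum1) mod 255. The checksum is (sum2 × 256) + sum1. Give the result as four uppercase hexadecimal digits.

Running sums (mod 255):
  after byte 0 (7A): sum1=122, sum2=122
  after byte 1 (BE): sum1=57, sum2=179
  after byte 2 (1F): sum1=88, sum2=12
  after byte 3 (AF): sum1=8, sum2=20
Checksum = sum2·256 + sum1 = 20·256 + 8 = 5128 = 0x1408.

1408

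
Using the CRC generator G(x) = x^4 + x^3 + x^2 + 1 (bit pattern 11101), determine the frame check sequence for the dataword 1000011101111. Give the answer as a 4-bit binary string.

Append 4 zeros: 10000111011110000. Divide by 11101 (XOR where the leading bit is 1):
  pos 0: 10000 XOR 11101 = 01101
  pos 1: 11011 XOR 11101 = 00110
  pos 3: 11011 XOR 11101 = 00110
  pos 5: 11001 XOR 11101 = 00100
  pos 7: 10011 XOR 11101 = 01110
  pos 8: 11101 XOR 11101 = 00000
Remainder (last 4 bits) = 0000. This is the CRC / FCS.

0000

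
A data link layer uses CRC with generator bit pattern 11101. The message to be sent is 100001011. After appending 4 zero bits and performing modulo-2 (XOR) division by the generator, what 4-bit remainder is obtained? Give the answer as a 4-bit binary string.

1100

Append 4 zeros: 1000010110000. Divide by 11101 (XOR where the leading bit is 1):
  pos 0: 10000 XOR 11101 = 01101
  pos 1: 11011 XOR 11101 = 00110
  pos 3: 11001 XOR 11101 = 00100
  pos 5: 10010 XOR 11101 = 01111
  pos 6: 11110 XOR 11101 = 00011
Remainder (last 4 bits) = 1100. This is the CRC / FCS.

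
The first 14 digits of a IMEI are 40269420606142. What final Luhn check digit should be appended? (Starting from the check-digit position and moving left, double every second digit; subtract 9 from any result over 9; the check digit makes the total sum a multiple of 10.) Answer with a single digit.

0

Partial digits right→left: 2 4 1 6 0 6 0 2 4 9 6 2 0 4
Double every second digit counting from the check-digit position (so the 1st, 3rd, 5th, ... of the partial from the right).
  doubled (with −9 where >9): 4 2 0 0 8 3 0 → sum 17
  kept as-is: 4 6 6 2 9 2 4 → sum 33
Total = 17 + 33 = 50.
Check digit = (10 − (50 mod 10)) mod 10 = 0.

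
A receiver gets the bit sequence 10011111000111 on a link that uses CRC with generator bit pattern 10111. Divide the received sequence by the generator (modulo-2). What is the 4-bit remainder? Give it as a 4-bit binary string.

Modulo-2 division of 10011111000111 by 10111:
  pos 0: 10011 XOR 10111 = 00100
  pos 2: 10011 XOR 10111 = 00100
  pos 4: 10010 XOR 10111 = 00101
  pos 6: 10100 XOR 10111 = 00011
  pos 9: 11111 XOR 10111 = 01000
Remainder = 1000 (nonzero — an error is detected).

1000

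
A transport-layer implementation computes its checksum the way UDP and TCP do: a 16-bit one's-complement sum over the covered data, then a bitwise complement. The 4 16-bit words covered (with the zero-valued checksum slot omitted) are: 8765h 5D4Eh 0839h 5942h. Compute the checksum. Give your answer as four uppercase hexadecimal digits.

One's-complement addition (fold any carry out of bit 15 back into bit 0):
  0x8765 + 0x5D4E = 0x0E4B3
  0xE4B3 + 0x0839 = 0x0ECEC
  0xECEC + 0x5942 = 0x1462E → wrap carry → 0x462F
One's-complement sum = 0x462F.
Checksum = ~0x462F & 0xFFFF = 0xB9D0.

B9D0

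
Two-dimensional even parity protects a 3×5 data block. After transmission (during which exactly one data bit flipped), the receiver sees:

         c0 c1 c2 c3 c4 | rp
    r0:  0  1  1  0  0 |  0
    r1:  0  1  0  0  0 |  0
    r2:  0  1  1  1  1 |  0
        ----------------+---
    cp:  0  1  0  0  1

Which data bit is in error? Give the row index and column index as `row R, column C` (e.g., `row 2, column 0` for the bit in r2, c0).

Recompute each row's even parity and compare to rp:
  r0: data parity 0, sent rp 0 → ok
  r1: data parity 1, sent rp 0 → mismatch
  r2: data parity 0, sent rp 0 → ok
Recompute each column's even parity and compare to cp:
  c0: data parity 0, sent cp 0 → ok
  c1: data parity 1, sent cp 1 → ok
  c2: data parity 0, sent cp 0 → ok
  c3: data parity 1, sent cp 0 → mismatch
  c4: data parity 1, sent cp 1 → ok
Exactly one row (r1) and one column (c3) fail → the flipped bit is at their intersection.

row 1, column 3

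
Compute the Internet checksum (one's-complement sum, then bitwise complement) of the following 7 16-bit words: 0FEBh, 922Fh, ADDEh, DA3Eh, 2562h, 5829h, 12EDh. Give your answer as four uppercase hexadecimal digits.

One's-complement addition (fold any carry out of bit 15 back into bit 0):
  0x0FEB + 0x922F = 0x0A21A
  0xA21A + 0xADDE = 0x14FF8 → wrap carry → 0x4FF9
  0x4FF9 + 0xDA3E = 0x12A37 → wrap carry → 0x2A38
  0x2A38 + 0x2562 = 0x04F9A
  0x4F9A + 0x5829 = 0x0A7C3
  0xA7C3 + 0x12ED = 0x0BAB0
One's-complement sum = 0xBAB0.
Checksum = ~0xBAB0 & 0xFFFF = 0x454F.

454F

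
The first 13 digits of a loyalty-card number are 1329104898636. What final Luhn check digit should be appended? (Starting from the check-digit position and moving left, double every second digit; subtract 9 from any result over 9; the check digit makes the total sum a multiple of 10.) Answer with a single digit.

Partial digits right→left: 6 3 6 8 9 8 4 0 1 9 2 3 1
Double every second digit counting from the check-digit position (so the 1st, 3rd, 5th, ... of the partial from the right).
  doubled (with −9 where >9): 3 3 9 8 2 4 2 → sum 31
  kept as-is: 3 8 8 0 9 3 → sum 31
Total = 31 + 31 = 62.
Check digit = (10 − (62 mod 10)) mod 10 = 8.

8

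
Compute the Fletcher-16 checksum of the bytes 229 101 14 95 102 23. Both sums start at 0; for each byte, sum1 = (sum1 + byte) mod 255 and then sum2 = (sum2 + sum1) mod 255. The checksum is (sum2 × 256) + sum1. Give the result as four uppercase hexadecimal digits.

9836

Running sums (mod 255):
  after byte 0 (229): sum1=229, sum2=229
  after byte 1 (101): sum1=75, sum2=49
  after byte 2 (14): sum1=89, sum2=138
  after byte 3 (95): sum1=184, sum2=67
  after byte 4 (102): sum1=31, sum2=98
  after byte 5 (23): sum1=54, sum2=152
Checksum = sum2·256 + sum1 = 152·256 + 54 = 38966 = 0x9836.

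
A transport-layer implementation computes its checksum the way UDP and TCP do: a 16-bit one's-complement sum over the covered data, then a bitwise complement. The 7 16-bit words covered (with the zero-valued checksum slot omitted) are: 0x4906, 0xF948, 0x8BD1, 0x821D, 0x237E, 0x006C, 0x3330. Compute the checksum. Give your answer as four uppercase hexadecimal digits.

One's-complement addition (fold any carry out of bit 15 back into bit 0):
  0x4906 + 0xF948 = 0x1424E → wrap carry → 0x424F
  0x424F + 0x8BD1 = 0x0CE20
  0xCE20 + 0x821D = 0x1503D → wrap carry → 0x503E
  0x503E + 0x237E = 0x073BC
  0x73BC + 0x006C = 0x07428
  0x7428 + 0x3330 = 0x0A758
One's-complement sum = 0xA758.
Checksum = ~0xA758 & 0xFFFF = 0x58A7.

58A7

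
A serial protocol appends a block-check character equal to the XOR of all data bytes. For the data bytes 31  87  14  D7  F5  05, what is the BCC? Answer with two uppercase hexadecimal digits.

85

XOR the bytes together:
  start with 0x31
  0x31 ⊕ 0x87 = 0xB6
  0xB6 ⊕ 0x14 = 0xA2
  0xA2 ⊕ 0xD7 = 0x75
  0x75 ⊕ 0xF5 = 0x80
  0x80 ⊕ 0x05 = 0x85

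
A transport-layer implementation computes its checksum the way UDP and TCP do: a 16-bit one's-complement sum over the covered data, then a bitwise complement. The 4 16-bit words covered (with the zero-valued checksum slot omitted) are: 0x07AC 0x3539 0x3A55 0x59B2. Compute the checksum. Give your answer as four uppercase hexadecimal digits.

One's-complement addition (fold any carry out of bit 15 back into bit 0):
  0x07AC + 0x3539 = 0x03CE5
  0x3CE5 + 0x3A55 = 0x0773A
  0x773A + 0x59B2 = 0x0D0EC
One's-complement sum = 0xD0EC.
Checksum = ~0xD0EC & 0xFFFF = 0x2F13.

2F13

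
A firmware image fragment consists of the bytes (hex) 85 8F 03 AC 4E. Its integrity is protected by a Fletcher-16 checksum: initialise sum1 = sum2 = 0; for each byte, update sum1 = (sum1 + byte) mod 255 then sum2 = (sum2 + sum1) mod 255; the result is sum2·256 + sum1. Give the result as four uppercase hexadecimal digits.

Running sums (mod 255):
  after byte 0 (85): sum1=133, sum2=133
  after byte 1 (8F): sum1=21, sum2=154
  after byte 2 (03): sum1=24, sum2=178
  after byte 3 (AC): sum1=196, sum2=119
  after byte 4 (4E): sum1=19, sum2=138
Checksum = sum2·256 + sum1 = 138·256 + 19 = 35347 = 0x8A13.

8A13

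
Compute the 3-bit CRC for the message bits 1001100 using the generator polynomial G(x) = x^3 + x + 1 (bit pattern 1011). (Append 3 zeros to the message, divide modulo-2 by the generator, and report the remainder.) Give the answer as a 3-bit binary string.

Append 3 zeros: 1001100000. Divide by 1011 (XOR where the leading bit is 1):
  pos 0: 1001 XOR 1011 = 0010
  pos 2: 1010 XOR 1011 = 0001
  pos 5: 1000 XOR 1011 = 0011
Remainder (last 3 bits) = 110. This is the CRC / FCS.

110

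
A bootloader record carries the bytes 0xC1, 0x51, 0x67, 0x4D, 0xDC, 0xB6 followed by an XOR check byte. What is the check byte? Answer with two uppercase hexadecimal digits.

XOR the bytes together:
  start with 0xC1
  0xC1 ⊕ 0x51 = 0x90
  0x90 ⊕ 0x67 = 0xF7
  0xF7 ⊕ 0x4D = 0xBA
  0xBA ⊕ 0xDC = 0x66
  0x66 ⊕ 0xB6 = 0xD0

D0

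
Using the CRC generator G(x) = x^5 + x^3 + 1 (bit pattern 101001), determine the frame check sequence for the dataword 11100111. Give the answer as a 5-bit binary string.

Append 5 zeros: 1110011100000. Divide by 101001 (XOR where the leading bit is 1):
  pos 0: 111001 XOR 101001 = 010000
  pos 1: 100001 XOR 101001 = 001000
  pos 3: 100010 XOR 101001 = 001011
  pos 5: 101100 XOR 101001 = 000101
Remainder (last 5 bits) = 10100. This is the CRC / FCS.

10100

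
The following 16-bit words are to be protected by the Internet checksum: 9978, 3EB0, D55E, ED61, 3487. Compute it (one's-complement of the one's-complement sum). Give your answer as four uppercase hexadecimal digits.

One's-complement addition (fold any carry out of bit 15 back into bit 0):
  0x9978 + 0x3EB0 = 0x0D828
  0xD828 + 0xD55E = 0x1AD86 → wrap carry → 0xAD87
  0xAD87 + 0xED61 = 0x19AE8 → wrap carry → 0x9AE9
  0x9AE9 + 0x3487 = 0x0CF70
One's-complement sum = 0xCF70.
Checksum = ~0xCF70 & 0xFFFF = 0x308F.

308F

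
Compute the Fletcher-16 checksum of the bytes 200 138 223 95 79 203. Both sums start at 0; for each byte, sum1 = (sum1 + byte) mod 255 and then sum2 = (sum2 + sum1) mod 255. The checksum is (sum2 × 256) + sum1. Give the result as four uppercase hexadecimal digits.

Running sums (mod 255):
  after byte 0 (200): sum1=200, sum2=200
  after byte 1 (138): sum1=83, sum2=28
  after byte 2 (223): sum1=51, sum2=79
  after byte 3 (95): sum1=146, sum2=225
  after byte 4 (79): sum1=225, sum2=195
  after byte 5 (203): sum1=173, sum2=113
Checksum = sum2·256 + sum1 = 113·256 + 173 = 29101 = 0x71AD.

71AD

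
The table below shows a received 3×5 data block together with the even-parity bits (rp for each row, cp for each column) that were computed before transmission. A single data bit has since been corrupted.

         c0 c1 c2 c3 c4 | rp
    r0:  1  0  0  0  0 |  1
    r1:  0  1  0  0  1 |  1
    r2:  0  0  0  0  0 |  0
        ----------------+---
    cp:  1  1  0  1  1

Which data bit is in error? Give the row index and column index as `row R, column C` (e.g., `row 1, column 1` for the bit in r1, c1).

Recompute each row's even parity and compare to rp:
  r0: data parity 1, sent rp 1 → ok
  r1: data parity 0, sent rp 1 → mismatch
  r2: data parity 0, sent rp 0 → ok
Recompute each column's even parity and compare to cp:
  c0: data parity 1, sent cp 1 → ok
  c1: data parity 1, sent cp 1 → ok
  c2: data parity 0, sent cp 0 → ok
  c3: data parity 0, sent cp 1 → mismatch
  c4: data parity 1, sent cp 1 → ok
Exactly one row (r1) and one column (c3) fail → the flipped bit is at their intersection.

row 1, column 3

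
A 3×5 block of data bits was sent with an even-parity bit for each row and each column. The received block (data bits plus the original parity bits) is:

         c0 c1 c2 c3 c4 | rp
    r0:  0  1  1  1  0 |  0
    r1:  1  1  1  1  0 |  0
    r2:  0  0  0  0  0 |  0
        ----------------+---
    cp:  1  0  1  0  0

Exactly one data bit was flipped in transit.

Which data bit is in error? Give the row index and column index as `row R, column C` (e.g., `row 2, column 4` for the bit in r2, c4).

Recompute each row's even parity and compare to rp:
  r0: data parity 1, sent rp 0 → mismatch
  r1: data parity 0, sent rp 0 → ok
  r2: data parity 0, sent rp 0 → ok
Recompute each column's even parity and compare to cp:
  c0: data parity 1, sent cp 1 → ok
  c1: data parity 0, sent cp 0 → ok
  c2: data parity 0, sent cp 1 → mismatch
  c3: data parity 0, sent cp 0 → ok
  c4: data parity 0, sent cp 0 → ok
Exactly one row (r0) and one column (c2) fail → the flipped bit is at their intersection.

row 0, column 2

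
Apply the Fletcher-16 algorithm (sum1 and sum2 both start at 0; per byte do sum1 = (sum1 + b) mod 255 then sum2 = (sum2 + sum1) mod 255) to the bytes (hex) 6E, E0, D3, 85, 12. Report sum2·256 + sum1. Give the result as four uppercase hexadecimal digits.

44BA

Running sums (mod 255):
  after byte 0 (6E): sum1=110, sum2=110
  after byte 1 (E0): sum1=79, sum2=189
  after byte 2 (D3): sum1=35, sum2=224
  after byte 3 (85): sum1=168, sum2=137
  after byte 4 (12): sum1=186, sum2=68
Checksum = sum2·256 + sum1 = 68·256 + 186 = 17594 = 0x44BA.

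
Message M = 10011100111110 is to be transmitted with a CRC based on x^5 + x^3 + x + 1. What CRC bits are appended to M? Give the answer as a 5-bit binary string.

Append 5 zeros: 1001110011111000000. Divide by 101011 (XOR where the leading bit is 1):
  pos 0: 100111 XOR 101011 = 001100
  pos 2: 110000 XOR 101011 = 011011
  pos 3: 110111 XOR 101011 = 011100
  pos 4: 111001 XOR 101011 = 010010
  pos 5: 100101 XOR 101011 = 001110
  pos 7: 111011 XOR 101011 = 010000
  pos 8: 100000 XOR 101011 = 001011
  pos 10: 101100 XOR 101011 = 000111
  pos 13: 111000 XOR 101011 = 010011
Remainder (last 5 bits) = 10011. This is the CRC / FCS.

10011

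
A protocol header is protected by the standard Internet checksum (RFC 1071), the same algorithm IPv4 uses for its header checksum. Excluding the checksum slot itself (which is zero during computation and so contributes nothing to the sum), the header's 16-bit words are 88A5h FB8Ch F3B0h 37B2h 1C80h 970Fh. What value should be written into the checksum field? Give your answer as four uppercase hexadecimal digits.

One's-complement addition (fold any carry out of bit 15 back into bit 0):
  0x88A5 + 0xFB8C = 0x18431 → wrap carry → 0x8432
  0x8432 + 0xF3B0 = 0x177E2 → wrap carry → 0x77E3
  0x77E3 + 0x37B2 = 0x0AF95
  0xAF95 + 0x1C80 = 0x0CC15
  0xCC15 + 0x970F = 0x16324 → wrap carry → 0x6325
One's-complement sum = 0x6325.
Checksum = ~0x6325 & 0xFFFF = 0x9CDA.

9CDA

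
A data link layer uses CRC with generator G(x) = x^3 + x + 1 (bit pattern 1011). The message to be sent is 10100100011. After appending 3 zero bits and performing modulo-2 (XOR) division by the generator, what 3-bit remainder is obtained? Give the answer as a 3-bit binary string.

Append 3 zeros: 10100100011000. Divide by 1011 (XOR where the leading bit is 1):
  pos 0: 1010 XOR 1011 = 0001
  pos 3: 1010 XOR 1011 = 0001
  pos 6: 1001 XOR 1011 = 0010
  pos 8: 1010 XOR 1011 = 0001
Remainder (last 3 bits) = 100. This is the CRC / FCS.

100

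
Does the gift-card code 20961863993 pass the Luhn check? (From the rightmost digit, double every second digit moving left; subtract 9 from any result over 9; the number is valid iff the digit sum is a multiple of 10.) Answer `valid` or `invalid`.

invalid

From the right, keep odd positions and double even positions (subtract 9 from any doubled value over 9):
  doubled (positions 2,4,...): 9 6 7 3 0 → sum 25
  kept (positions 1,3,...): 3 9 6 1 9 2 → sum 30
Total = 55.
55 mod 10 = 5, so the number is invalid.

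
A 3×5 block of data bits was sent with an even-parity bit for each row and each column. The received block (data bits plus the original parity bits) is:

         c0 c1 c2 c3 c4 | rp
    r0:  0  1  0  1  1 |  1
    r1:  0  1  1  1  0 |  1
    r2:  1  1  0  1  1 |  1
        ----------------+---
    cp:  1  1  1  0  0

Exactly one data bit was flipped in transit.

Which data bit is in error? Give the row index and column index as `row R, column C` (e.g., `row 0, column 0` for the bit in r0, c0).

Recompute each row's even parity and compare to rp:
  r0: data parity 1, sent rp 1 → ok
  r1: data parity 1, sent rp 1 → ok
  r2: data parity 0, sent rp 1 → mismatch
Recompute each column's even parity and compare to cp:
  c0: data parity 1, sent cp 1 → ok
  c1: data parity 1, sent cp 1 → ok
  c2: data parity 1, sent cp 1 → ok
  c3: data parity 1, sent cp 0 → mismatch
  c4: data parity 0, sent cp 0 → ok
Exactly one row (r2) and one column (c3) fail → the flipped bit is at their intersection.

row 2, column 3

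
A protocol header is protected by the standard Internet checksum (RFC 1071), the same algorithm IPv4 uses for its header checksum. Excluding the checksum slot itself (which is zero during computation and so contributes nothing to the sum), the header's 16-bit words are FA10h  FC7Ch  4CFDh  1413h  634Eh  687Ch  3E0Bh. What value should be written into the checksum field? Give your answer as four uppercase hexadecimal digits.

9E8B

One's-complement addition (fold any carry out of bit 15 back into bit 0):
  0xFA10 + 0xFC7C = 0x1F68C → wrap carry → 0xF68D
  0xF68D + 0x4CFD = 0x1438A → wrap carry → 0x438B
  0x438B + 0x1413 = 0x0579E
  0x579E + 0x634E = 0x0BAEC
  0xBAEC + 0x687C = 0x12368 → wrap carry → 0x2369
  0x2369 + 0x3E0B = 0x06174
One's-complement sum = 0x6174.
Checksum = ~0x6174 & 0xFFFF = 0x9E8B.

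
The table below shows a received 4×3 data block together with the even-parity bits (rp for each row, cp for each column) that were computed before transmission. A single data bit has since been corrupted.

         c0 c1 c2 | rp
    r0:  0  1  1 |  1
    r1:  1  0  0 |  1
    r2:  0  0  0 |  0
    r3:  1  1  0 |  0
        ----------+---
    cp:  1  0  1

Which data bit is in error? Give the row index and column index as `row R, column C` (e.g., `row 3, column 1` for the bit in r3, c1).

Recompute each row's even parity and compare to rp:
  r0: data parity 0, sent rp 1 → mismatch
  r1: data parity 1, sent rp 1 → ok
  r2: data parity 0, sent rp 0 → ok
  r3: data parity 0, sent rp 0 → ok
Recompute each column's even parity and compare to cp:
  c0: data parity 0, sent cp 1 → mismatch
  c1: data parity 0, sent cp 0 → ok
  c2: data parity 1, sent cp 1 → ok
Exactly one row (r0) and one column (c0) fail → the flipped bit is at their intersection.

row 0, column 0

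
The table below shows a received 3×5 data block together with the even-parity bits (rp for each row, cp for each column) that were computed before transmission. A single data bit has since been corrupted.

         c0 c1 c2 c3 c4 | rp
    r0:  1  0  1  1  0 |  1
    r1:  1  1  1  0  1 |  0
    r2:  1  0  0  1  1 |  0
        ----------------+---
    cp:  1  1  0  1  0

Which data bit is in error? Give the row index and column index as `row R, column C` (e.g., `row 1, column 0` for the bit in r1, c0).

row 2, column 3

Recompute each row's even parity and compare to rp:
  r0: data parity 1, sent rp 1 → ok
  r1: data parity 0, sent rp 0 → ok
  r2: data parity 1, sent rp 0 → mismatch
Recompute each column's even parity and compare to cp:
  c0: data parity 1, sent cp 1 → ok
  c1: data parity 1, sent cp 1 → ok
  c2: data parity 0, sent cp 0 → ok
  c3: data parity 0, sent cp 1 → mismatch
  c4: data parity 0, sent cp 0 → ok
Exactly one row (r2) and one column (c3) fail → the flipped bit is at their intersection.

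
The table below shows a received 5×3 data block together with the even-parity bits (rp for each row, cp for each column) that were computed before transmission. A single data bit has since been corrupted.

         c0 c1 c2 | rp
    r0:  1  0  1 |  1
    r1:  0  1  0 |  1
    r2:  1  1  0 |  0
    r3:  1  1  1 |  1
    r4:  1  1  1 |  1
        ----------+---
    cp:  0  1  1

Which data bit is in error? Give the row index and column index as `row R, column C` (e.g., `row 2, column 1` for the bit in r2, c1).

row 0, column 1

Recompute each row's even parity and compare to rp:
  r0: data parity 0, sent rp 1 → mismatch
  r1: data parity 1, sent rp 1 → ok
  r2: data parity 0, sent rp 0 → ok
  r3: data parity 1, sent rp 1 → ok
  r4: data parity 1, sent rp 1 → ok
Recompute each column's even parity and compare to cp:
  c0: data parity 0, sent cp 0 → ok
  c1: data parity 0, sent cp 1 → mismatch
  c2: data parity 1, sent cp 1 → ok
Exactly one row (r0) and one column (c1) fail → the flipped bit is at their intersection.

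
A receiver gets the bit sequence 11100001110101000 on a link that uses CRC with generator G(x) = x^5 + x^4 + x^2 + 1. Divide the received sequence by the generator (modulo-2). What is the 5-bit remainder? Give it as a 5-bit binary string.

Modulo-2 division of 11100001110101000 by 110101:
  pos 0: 111000 XOR 110101 = 001101
  pos 2: 110101 XOR 110101 = 000000
  pos 8: 110101 XOR 110101 = 000000
Remainder = 00000 (zero — the frame passes the CRC check).

00000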